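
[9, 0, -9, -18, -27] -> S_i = 9 + -9*i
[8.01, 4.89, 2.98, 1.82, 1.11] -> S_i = 8.01*0.61^i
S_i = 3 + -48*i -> [3, -45, -93, -141, -189]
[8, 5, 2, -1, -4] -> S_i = 8 + -3*i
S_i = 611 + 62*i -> [611, 673, 735, 797, 859]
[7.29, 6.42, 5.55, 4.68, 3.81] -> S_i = 7.29 + -0.87*i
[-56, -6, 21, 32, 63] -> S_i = Random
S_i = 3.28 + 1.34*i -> [3.28, 4.62, 5.96, 7.3, 8.64]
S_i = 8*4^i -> [8, 32, 128, 512, 2048]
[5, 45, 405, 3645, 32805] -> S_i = 5*9^i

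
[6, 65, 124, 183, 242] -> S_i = 6 + 59*i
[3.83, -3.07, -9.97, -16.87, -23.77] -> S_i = 3.83 + -6.90*i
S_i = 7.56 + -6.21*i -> [7.56, 1.35, -4.86, -11.07, -17.28]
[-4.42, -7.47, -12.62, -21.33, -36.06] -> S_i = -4.42*1.69^i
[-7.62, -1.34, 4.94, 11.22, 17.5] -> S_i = -7.62 + 6.28*i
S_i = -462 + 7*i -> [-462, -455, -448, -441, -434]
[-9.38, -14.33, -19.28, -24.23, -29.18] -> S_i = -9.38 + -4.95*i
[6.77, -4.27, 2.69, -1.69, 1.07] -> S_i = 6.77*(-0.63)^i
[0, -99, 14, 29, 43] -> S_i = Random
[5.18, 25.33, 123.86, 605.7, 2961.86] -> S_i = 5.18*4.89^i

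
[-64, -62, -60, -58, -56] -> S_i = -64 + 2*i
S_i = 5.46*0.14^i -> [5.46, 0.76, 0.11, 0.01, 0.0]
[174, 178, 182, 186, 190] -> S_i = 174 + 4*i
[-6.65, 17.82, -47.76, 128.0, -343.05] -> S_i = -6.65*(-2.68)^i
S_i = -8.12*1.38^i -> [-8.12, -11.21, -15.46, -21.34, -29.45]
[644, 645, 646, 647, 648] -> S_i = 644 + 1*i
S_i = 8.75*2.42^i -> [8.75, 21.18, 51.24, 124.01, 300.1]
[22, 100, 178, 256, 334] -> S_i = 22 + 78*i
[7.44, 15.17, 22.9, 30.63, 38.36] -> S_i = 7.44 + 7.73*i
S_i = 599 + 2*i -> [599, 601, 603, 605, 607]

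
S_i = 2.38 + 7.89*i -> [2.38, 10.27, 18.16, 26.05, 33.94]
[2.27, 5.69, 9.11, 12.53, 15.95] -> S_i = 2.27 + 3.42*i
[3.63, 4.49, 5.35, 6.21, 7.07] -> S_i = 3.63 + 0.86*i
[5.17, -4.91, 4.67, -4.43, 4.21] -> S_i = 5.17*(-0.95)^i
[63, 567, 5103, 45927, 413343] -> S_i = 63*9^i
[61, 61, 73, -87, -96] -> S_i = Random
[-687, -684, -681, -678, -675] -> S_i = -687 + 3*i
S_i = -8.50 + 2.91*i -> [-8.5, -5.59, -2.68, 0.23, 3.14]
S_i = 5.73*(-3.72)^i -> [5.73, -21.32, 79.29, -294.97, 1097.3]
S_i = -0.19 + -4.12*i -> [-0.19, -4.31, -8.43, -12.55, -16.67]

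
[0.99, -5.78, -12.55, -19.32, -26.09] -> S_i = 0.99 + -6.77*i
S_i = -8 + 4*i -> [-8, -4, 0, 4, 8]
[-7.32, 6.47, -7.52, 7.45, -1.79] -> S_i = Random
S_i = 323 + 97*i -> [323, 420, 517, 614, 711]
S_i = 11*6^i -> [11, 66, 396, 2376, 14256]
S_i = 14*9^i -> [14, 126, 1134, 10206, 91854]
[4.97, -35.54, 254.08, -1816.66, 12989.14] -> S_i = 4.97*(-7.15)^i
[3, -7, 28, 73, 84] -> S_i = Random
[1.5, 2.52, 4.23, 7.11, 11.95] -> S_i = 1.50*1.68^i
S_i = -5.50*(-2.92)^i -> [-5.5, 16.06, -46.9, 136.93, -399.85]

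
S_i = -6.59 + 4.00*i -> [-6.59, -2.59, 1.41, 5.41, 9.41]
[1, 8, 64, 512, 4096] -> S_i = 1*8^i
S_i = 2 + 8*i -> [2, 10, 18, 26, 34]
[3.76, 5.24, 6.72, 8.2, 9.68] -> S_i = 3.76 + 1.48*i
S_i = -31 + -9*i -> [-31, -40, -49, -58, -67]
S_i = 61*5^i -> [61, 305, 1525, 7625, 38125]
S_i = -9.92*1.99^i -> [-9.92, -19.74, -39.28, -78.18, -155.57]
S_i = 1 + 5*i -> [1, 6, 11, 16, 21]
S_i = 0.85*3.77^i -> [0.85, 3.2, 12.08, 45.55, 171.71]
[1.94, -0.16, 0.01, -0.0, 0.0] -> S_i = 1.94*(-0.08)^i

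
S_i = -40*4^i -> [-40, -160, -640, -2560, -10240]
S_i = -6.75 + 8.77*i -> [-6.75, 2.02, 10.79, 19.56, 28.33]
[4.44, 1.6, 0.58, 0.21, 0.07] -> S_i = 4.44*0.36^i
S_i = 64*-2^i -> [64, -128, 256, -512, 1024]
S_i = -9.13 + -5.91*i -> [-9.13, -15.04, -20.95, -26.86, -32.77]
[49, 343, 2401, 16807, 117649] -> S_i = 49*7^i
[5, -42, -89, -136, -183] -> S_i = 5 + -47*i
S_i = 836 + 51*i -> [836, 887, 938, 989, 1040]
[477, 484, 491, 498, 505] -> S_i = 477 + 7*i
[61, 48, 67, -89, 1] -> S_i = Random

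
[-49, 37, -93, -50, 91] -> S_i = Random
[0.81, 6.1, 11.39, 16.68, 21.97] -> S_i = 0.81 + 5.29*i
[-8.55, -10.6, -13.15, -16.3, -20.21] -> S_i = -8.55*1.24^i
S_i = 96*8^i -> [96, 768, 6144, 49152, 393216]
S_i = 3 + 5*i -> [3, 8, 13, 18, 23]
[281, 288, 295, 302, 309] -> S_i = 281 + 7*i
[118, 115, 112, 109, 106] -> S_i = 118 + -3*i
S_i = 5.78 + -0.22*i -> [5.78, 5.56, 5.34, 5.12, 4.9]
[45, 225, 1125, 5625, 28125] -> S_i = 45*5^i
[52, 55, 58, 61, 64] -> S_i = 52 + 3*i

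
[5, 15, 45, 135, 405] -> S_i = 5*3^i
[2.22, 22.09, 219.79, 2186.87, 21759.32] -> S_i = 2.22*9.95^i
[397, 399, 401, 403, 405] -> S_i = 397 + 2*i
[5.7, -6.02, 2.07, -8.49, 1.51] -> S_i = Random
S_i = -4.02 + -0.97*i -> [-4.02, -4.99, -5.96, -6.93, -7.9]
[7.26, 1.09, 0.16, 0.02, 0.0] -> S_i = 7.26*0.15^i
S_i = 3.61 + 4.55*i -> [3.61, 8.16, 12.71, 17.26, 21.81]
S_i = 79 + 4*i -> [79, 83, 87, 91, 95]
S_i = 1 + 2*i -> [1, 3, 5, 7, 9]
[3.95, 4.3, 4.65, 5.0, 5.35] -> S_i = 3.95 + 0.35*i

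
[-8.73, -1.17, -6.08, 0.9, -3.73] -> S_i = Random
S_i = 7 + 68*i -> [7, 75, 143, 211, 279]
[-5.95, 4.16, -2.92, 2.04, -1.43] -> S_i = -5.95*(-0.70)^i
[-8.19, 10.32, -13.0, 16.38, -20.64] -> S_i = -8.19*(-1.26)^i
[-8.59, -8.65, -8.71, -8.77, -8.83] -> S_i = -8.59 + -0.06*i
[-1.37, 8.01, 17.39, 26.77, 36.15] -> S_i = -1.37 + 9.38*i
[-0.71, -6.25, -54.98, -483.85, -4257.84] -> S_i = -0.71*8.80^i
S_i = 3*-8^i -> [3, -24, 192, -1536, 12288]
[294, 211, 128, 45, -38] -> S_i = 294 + -83*i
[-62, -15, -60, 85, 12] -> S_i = Random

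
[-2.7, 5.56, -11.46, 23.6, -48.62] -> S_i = -2.70*(-2.06)^i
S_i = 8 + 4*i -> [8, 12, 16, 20, 24]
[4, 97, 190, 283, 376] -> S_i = 4 + 93*i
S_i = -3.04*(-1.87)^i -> [-3.04, 5.68, -10.63, 19.88, -37.17]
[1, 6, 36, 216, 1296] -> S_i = 1*6^i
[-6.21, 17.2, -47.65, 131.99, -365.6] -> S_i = -6.21*(-2.77)^i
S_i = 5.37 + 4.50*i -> [5.37, 9.87, 14.37, 18.87, 23.37]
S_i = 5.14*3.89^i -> [5.14, 19.99, 77.78, 302.56, 1176.96]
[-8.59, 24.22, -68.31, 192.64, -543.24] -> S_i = -8.59*(-2.82)^i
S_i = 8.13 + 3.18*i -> [8.13, 11.31, 14.49, 17.67, 20.85]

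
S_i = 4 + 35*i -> [4, 39, 74, 109, 144]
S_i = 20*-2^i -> [20, -40, 80, -160, 320]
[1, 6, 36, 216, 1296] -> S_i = 1*6^i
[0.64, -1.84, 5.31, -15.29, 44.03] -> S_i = 0.64*(-2.88)^i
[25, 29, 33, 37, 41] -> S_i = 25 + 4*i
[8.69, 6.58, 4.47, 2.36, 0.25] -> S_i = 8.69 + -2.11*i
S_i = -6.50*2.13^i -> [-6.5, -13.84, -29.49, -62.81, -133.79]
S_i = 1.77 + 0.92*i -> [1.77, 2.69, 3.61, 4.53, 5.45]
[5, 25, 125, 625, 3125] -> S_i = 5*5^i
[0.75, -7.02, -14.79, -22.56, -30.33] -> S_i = 0.75 + -7.77*i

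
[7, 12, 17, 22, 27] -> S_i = 7 + 5*i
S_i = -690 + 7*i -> [-690, -683, -676, -669, -662]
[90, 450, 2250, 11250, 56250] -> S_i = 90*5^i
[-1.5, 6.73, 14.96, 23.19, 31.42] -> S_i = -1.50 + 8.23*i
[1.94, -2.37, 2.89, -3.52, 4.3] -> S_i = 1.94*(-1.22)^i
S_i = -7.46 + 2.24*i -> [-7.46, -5.22, -2.98, -0.74, 1.5]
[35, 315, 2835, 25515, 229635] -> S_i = 35*9^i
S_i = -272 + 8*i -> [-272, -264, -256, -248, -240]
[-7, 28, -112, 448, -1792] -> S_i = -7*-4^i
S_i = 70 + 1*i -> [70, 71, 72, 73, 74]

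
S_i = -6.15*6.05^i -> [-6.15, -37.21, -225.11, -1361.89, -8239.42]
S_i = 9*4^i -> [9, 36, 144, 576, 2304]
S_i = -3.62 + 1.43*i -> [-3.62, -2.19, -0.76, 0.67, 2.1]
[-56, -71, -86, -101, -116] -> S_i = -56 + -15*i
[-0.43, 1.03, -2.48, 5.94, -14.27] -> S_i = -0.43*(-2.40)^i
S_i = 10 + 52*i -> [10, 62, 114, 166, 218]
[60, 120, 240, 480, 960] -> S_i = 60*2^i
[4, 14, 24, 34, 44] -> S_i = 4 + 10*i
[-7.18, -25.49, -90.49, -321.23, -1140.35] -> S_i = -7.18*3.55^i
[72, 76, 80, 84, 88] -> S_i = 72 + 4*i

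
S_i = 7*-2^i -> [7, -14, 28, -56, 112]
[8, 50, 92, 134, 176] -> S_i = 8 + 42*i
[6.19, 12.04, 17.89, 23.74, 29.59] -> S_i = 6.19 + 5.85*i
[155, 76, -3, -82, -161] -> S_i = 155 + -79*i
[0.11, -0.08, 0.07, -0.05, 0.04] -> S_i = 0.11*(-0.77)^i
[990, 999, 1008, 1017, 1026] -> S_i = 990 + 9*i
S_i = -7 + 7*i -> [-7, 0, 7, 14, 21]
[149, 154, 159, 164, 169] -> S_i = 149 + 5*i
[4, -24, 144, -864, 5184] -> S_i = 4*-6^i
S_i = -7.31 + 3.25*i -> [-7.31, -4.06, -0.81, 2.44, 5.69]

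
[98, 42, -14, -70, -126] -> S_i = 98 + -56*i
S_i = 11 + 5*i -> [11, 16, 21, 26, 31]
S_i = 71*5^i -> [71, 355, 1775, 8875, 44375]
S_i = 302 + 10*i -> [302, 312, 322, 332, 342]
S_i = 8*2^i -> [8, 16, 32, 64, 128]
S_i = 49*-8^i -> [49, -392, 3136, -25088, 200704]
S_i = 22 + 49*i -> [22, 71, 120, 169, 218]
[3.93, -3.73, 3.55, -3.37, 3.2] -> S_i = 3.93*(-0.95)^i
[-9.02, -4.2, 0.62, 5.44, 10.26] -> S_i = -9.02 + 4.82*i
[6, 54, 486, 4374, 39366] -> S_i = 6*9^i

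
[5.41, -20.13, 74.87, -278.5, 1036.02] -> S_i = 5.41*(-3.72)^i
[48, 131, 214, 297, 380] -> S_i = 48 + 83*i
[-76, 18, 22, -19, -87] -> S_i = Random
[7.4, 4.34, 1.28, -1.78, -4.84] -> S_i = 7.40 + -3.06*i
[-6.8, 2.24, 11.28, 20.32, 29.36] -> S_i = -6.80 + 9.04*i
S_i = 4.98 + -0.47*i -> [4.98, 4.51, 4.04, 3.57, 3.1]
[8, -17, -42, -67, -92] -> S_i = 8 + -25*i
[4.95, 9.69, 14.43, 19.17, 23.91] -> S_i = 4.95 + 4.74*i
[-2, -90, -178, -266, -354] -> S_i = -2 + -88*i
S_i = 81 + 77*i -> [81, 158, 235, 312, 389]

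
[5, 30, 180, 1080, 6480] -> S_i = 5*6^i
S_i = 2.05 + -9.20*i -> [2.05, -7.15, -16.35, -25.55, -34.75]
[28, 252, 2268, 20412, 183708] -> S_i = 28*9^i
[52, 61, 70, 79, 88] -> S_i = 52 + 9*i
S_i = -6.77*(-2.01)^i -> [-6.77, 13.61, -27.35, 54.98, -110.5]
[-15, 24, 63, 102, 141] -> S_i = -15 + 39*i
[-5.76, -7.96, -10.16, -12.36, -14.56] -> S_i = -5.76 + -2.20*i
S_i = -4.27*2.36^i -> [-4.27, -10.08, -23.78, -56.13, -132.46]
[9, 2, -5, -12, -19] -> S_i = 9 + -7*i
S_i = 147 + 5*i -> [147, 152, 157, 162, 167]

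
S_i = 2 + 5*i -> [2, 7, 12, 17, 22]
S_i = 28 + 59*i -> [28, 87, 146, 205, 264]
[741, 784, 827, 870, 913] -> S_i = 741 + 43*i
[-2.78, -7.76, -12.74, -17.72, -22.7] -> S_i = -2.78 + -4.98*i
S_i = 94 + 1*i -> [94, 95, 96, 97, 98]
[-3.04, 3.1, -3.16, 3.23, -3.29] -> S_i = -3.04*(-1.02)^i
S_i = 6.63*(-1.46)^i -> [6.63, -9.68, 14.13, -20.63, 30.12]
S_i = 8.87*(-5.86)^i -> [8.87, -51.98, 304.59, -1784.91, 10459.58]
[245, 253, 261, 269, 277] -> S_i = 245 + 8*i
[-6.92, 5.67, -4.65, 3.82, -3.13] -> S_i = -6.92*(-0.82)^i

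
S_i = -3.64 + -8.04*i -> [-3.64, -11.68, -19.72, -27.76, -35.8]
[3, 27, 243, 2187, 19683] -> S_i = 3*9^i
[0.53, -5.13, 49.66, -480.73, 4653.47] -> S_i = 0.53*(-9.68)^i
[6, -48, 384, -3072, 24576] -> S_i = 6*-8^i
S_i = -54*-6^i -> [-54, 324, -1944, 11664, -69984]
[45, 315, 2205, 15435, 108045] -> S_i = 45*7^i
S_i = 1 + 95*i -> [1, 96, 191, 286, 381]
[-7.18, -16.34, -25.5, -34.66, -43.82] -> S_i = -7.18 + -9.16*i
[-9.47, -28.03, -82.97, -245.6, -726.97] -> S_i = -9.47*2.96^i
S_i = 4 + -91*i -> [4, -87, -178, -269, -360]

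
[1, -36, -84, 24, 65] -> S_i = Random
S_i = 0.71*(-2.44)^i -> [0.71, -1.73, 4.23, -10.31, 25.17]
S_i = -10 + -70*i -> [-10, -80, -150, -220, -290]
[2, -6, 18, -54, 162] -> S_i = 2*-3^i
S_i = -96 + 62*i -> [-96, -34, 28, 90, 152]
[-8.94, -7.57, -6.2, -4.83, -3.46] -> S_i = -8.94 + 1.37*i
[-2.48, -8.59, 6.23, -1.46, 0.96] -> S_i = Random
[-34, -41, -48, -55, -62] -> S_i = -34 + -7*i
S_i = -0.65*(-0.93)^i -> [-0.65, 0.6, -0.56, 0.52, -0.49]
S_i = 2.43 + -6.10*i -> [2.43, -3.67, -9.77, -15.87, -21.97]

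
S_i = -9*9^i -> [-9, -81, -729, -6561, -59049]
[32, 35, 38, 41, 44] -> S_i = 32 + 3*i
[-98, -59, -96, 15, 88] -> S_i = Random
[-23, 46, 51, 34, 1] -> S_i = Random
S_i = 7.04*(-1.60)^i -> [7.04, -11.26, 18.02, -28.84, 46.14]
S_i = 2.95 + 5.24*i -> [2.95, 8.19, 13.43, 18.67, 23.91]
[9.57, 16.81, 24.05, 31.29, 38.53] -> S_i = 9.57 + 7.24*i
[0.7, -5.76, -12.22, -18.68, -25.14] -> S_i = 0.70 + -6.46*i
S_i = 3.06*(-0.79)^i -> [3.06, -2.42, 1.91, -1.51, 1.19]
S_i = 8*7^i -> [8, 56, 392, 2744, 19208]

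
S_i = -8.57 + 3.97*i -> [-8.57, -4.6, -0.63, 3.34, 7.31]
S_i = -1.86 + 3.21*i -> [-1.86, 1.35, 4.56, 7.77, 10.98]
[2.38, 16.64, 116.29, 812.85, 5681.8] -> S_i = 2.38*6.99^i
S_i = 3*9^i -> [3, 27, 243, 2187, 19683]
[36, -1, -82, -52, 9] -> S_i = Random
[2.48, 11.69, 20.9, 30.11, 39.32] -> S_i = 2.48 + 9.21*i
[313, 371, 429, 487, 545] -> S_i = 313 + 58*i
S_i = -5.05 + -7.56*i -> [-5.05, -12.61, -20.17, -27.73, -35.29]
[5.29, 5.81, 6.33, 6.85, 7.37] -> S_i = 5.29 + 0.52*i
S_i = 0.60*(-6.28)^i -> [0.6, -3.77, 23.66, -148.6, 933.23]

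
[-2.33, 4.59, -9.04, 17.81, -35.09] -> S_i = -2.33*(-1.97)^i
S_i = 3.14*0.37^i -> [3.14, 1.16, 0.43, 0.16, 0.06]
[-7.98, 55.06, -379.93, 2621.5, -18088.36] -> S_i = -7.98*(-6.90)^i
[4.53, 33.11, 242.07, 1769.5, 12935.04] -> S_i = 4.53*7.31^i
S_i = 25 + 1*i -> [25, 26, 27, 28, 29]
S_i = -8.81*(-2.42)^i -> [-8.81, 21.32, -51.59, 124.86, -302.16]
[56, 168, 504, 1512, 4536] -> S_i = 56*3^i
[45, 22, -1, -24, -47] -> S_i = 45 + -23*i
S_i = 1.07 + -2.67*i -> [1.07, -1.6, -4.27, -6.94, -9.61]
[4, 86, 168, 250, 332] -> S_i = 4 + 82*i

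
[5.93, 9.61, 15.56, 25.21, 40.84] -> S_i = 5.93*1.62^i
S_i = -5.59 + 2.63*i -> [-5.59, -2.96, -0.33, 2.3, 4.93]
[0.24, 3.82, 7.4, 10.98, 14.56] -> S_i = 0.24 + 3.58*i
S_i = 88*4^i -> [88, 352, 1408, 5632, 22528]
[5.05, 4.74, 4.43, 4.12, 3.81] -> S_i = 5.05 + -0.31*i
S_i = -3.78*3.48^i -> [-3.78, -13.15, -45.78, -159.31, -554.38]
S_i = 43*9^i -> [43, 387, 3483, 31347, 282123]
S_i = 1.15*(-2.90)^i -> [1.15, -3.33, 9.67, -28.05, 81.34]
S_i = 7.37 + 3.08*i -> [7.37, 10.45, 13.53, 16.61, 19.69]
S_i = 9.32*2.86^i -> [9.32, 26.66, 76.23, 218.03, 623.56]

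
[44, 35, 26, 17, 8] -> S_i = 44 + -9*i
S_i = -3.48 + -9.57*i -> [-3.48, -13.05, -22.62, -32.19, -41.76]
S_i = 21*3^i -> [21, 63, 189, 567, 1701]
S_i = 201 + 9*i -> [201, 210, 219, 228, 237]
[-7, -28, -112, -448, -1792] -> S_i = -7*4^i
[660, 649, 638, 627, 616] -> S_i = 660 + -11*i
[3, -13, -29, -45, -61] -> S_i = 3 + -16*i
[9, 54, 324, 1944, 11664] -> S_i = 9*6^i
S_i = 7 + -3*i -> [7, 4, 1, -2, -5]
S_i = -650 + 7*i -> [-650, -643, -636, -629, -622]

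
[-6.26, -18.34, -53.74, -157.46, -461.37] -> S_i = -6.26*2.93^i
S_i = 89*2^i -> [89, 178, 356, 712, 1424]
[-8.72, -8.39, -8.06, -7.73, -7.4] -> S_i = -8.72 + 0.33*i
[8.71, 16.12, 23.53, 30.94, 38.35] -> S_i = 8.71 + 7.41*i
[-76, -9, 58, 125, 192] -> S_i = -76 + 67*i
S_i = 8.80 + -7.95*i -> [8.8, 0.85, -7.1, -15.05, -23.0]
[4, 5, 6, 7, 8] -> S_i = 4 + 1*i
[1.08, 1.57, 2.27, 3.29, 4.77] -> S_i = 1.08*1.45^i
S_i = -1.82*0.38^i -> [-1.82, -0.69, -0.26, -0.1, -0.04]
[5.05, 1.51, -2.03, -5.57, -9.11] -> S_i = 5.05 + -3.54*i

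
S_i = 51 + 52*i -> [51, 103, 155, 207, 259]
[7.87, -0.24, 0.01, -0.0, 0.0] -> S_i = 7.87*(-0.03)^i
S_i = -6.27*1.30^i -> [-6.27, -8.15, -10.6, -13.78, -17.91]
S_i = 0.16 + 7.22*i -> [0.16, 7.38, 14.6, 21.82, 29.04]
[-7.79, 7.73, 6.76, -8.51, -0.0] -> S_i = Random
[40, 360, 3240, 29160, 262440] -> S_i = 40*9^i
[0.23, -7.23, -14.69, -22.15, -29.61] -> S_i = 0.23 + -7.46*i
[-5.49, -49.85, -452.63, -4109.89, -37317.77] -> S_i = -5.49*9.08^i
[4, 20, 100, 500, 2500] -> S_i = 4*5^i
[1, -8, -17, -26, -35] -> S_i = 1 + -9*i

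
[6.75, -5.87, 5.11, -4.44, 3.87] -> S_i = 6.75*(-0.87)^i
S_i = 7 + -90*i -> [7, -83, -173, -263, -353]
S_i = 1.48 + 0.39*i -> [1.48, 1.87, 2.26, 2.65, 3.04]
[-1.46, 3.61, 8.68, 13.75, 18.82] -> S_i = -1.46 + 5.07*i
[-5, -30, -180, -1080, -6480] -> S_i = -5*6^i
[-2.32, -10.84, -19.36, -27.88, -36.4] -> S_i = -2.32 + -8.52*i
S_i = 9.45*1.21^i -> [9.45, 11.43, 13.84, 16.74, 20.26]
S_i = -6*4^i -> [-6, -24, -96, -384, -1536]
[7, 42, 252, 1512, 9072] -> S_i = 7*6^i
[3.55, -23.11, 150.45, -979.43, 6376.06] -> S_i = 3.55*(-6.51)^i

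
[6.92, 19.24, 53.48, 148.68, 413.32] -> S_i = 6.92*2.78^i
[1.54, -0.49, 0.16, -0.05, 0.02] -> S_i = 1.54*(-0.32)^i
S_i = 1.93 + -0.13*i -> [1.93, 1.8, 1.67, 1.54, 1.41]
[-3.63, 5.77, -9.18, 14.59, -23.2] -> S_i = -3.63*(-1.59)^i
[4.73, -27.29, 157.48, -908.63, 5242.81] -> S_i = 4.73*(-5.77)^i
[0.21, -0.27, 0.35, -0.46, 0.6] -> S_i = 0.21*(-1.30)^i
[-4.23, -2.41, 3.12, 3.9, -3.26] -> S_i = Random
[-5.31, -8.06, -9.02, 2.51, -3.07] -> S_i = Random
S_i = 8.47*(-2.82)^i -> [8.47, -23.89, 67.36, -189.95, 535.65]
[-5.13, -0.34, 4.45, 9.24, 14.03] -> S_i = -5.13 + 4.79*i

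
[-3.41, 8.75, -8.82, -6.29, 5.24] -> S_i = Random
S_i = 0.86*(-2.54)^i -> [0.86, -2.18, 5.55, -14.09, 35.8]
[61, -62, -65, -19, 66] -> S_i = Random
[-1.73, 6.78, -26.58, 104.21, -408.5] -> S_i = -1.73*(-3.92)^i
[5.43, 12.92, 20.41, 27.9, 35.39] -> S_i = 5.43 + 7.49*i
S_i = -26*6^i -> [-26, -156, -936, -5616, -33696]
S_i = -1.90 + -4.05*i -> [-1.9, -5.95, -10.0, -14.05, -18.1]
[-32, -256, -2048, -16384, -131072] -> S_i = -32*8^i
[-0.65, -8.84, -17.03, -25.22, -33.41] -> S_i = -0.65 + -8.19*i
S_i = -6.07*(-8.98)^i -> [-6.07, 54.51, -489.49, 4395.6, -39472.45]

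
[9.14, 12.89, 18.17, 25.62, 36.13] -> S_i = 9.14*1.41^i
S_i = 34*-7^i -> [34, -238, 1666, -11662, 81634]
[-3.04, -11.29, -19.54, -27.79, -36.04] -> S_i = -3.04 + -8.25*i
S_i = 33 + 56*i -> [33, 89, 145, 201, 257]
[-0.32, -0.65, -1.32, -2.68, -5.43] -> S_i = -0.32*2.03^i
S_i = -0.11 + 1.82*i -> [-0.11, 1.71, 3.53, 5.35, 7.17]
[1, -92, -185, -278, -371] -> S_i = 1 + -93*i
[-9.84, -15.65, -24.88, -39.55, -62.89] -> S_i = -9.84*1.59^i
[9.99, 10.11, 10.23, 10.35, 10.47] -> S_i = 9.99 + 0.12*i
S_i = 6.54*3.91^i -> [6.54, 25.57, 99.98, 390.94, 1528.57]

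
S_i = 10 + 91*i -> [10, 101, 192, 283, 374]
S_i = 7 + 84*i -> [7, 91, 175, 259, 343]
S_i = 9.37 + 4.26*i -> [9.37, 13.63, 17.89, 22.15, 26.41]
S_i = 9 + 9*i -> [9, 18, 27, 36, 45]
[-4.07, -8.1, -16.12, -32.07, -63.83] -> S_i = -4.07*1.99^i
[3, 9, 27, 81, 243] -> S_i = 3*3^i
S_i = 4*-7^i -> [4, -28, 196, -1372, 9604]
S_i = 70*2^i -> [70, 140, 280, 560, 1120]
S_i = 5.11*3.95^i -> [5.11, 20.18, 79.73, 314.93, 1243.97]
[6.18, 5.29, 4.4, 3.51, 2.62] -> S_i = 6.18 + -0.89*i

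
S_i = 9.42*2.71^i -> [9.42, 25.53, 69.18, 187.48, 508.08]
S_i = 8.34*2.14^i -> [8.34, 17.85, 38.19, 81.73, 174.91]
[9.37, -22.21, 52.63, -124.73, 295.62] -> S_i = 9.37*(-2.37)^i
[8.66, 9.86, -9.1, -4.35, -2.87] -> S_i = Random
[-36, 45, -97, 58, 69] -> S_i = Random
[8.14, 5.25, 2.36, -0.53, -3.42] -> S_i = 8.14 + -2.89*i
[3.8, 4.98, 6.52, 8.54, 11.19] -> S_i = 3.80*1.31^i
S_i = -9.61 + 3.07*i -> [-9.61, -6.54, -3.47, -0.4, 2.67]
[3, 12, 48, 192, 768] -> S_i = 3*4^i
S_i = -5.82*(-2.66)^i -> [-5.82, 15.48, -41.18, 109.54, -291.37]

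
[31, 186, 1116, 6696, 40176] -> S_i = 31*6^i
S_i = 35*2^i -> [35, 70, 140, 280, 560]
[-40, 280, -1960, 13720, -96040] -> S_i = -40*-7^i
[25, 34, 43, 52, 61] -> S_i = 25 + 9*i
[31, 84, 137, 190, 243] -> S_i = 31 + 53*i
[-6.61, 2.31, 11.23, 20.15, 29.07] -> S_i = -6.61 + 8.92*i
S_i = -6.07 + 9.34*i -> [-6.07, 3.27, 12.61, 21.95, 31.29]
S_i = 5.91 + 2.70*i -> [5.91, 8.61, 11.31, 14.01, 16.71]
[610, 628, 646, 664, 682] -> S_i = 610 + 18*i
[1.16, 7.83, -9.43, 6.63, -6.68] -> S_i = Random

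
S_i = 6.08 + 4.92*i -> [6.08, 11.0, 15.92, 20.84, 25.76]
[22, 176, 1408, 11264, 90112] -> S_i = 22*8^i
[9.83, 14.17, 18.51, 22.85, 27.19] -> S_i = 9.83 + 4.34*i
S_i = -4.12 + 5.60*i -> [-4.12, 1.48, 7.08, 12.68, 18.28]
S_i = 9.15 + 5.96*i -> [9.15, 15.11, 21.07, 27.03, 32.99]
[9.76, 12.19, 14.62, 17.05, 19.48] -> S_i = 9.76 + 2.43*i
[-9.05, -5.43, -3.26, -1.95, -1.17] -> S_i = -9.05*0.60^i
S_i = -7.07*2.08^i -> [-7.07, -14.71, -30.59, -63.62, -132.33]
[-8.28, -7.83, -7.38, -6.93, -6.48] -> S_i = -8.28 + 0.45*i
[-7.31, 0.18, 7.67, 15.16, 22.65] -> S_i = -7.31 + 7.49*i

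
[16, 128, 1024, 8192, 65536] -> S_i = 16*8^i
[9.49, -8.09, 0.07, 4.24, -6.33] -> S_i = Random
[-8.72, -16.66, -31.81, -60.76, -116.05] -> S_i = -8.72*1.91^i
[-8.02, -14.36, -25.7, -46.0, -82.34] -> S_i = -8.02*1.79^i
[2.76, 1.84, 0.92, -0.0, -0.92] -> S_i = 2.76 + -0.92*i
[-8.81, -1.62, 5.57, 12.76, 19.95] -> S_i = -8.81 + 7.19*i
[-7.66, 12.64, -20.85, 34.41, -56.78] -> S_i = -7.66*(-1.65)^i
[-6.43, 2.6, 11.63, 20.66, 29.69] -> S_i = -6.43 + 9.03*i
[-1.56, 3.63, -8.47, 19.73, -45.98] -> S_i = -1.56*(-2.33)^i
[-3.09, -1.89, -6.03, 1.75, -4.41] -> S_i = Random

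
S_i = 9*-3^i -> [9, -27, 81, -243, 729]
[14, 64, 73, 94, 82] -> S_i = Random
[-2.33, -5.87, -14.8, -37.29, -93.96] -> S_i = -2.33*2.52^i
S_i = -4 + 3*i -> [-4, -1, 2, 5, 8]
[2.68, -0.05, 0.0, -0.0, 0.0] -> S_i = 2.68*(-0.02)^i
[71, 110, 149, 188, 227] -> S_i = 71 + 39*i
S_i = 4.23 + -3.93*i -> [4.23, 0.3, -3.63, -7.56, -11.49]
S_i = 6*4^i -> [6, 24, 96, 384, 1536]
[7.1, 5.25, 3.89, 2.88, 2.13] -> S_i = 7.10*0.74^i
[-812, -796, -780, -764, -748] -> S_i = -812 + 16*i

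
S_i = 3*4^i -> [3, 12, 48, 192, 768]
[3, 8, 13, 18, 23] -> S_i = 3 + 5*i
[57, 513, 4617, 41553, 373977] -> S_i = 57*9^i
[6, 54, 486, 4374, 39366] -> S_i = 6*9^i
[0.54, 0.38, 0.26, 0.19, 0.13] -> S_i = 0.54*0.70^i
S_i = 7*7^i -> [7, 49, 343, 2401, 16807]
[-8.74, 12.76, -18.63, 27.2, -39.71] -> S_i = -8.74*(-1.46)^i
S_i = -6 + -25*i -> [-6, -31, -56, -81, -106]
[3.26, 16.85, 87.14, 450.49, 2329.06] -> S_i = 3.26*5.17^i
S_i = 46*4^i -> [46, 184, 736, 2944, 11776]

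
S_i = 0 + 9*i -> [0, 9, 18, 27, 36]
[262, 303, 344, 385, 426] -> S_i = 262 + 41*i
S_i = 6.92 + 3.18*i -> [6.92, 10.1, 13.28, 16.46, 19.64]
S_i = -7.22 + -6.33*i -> [-7.22, -13.55, -19.88, -26.21, -32.54]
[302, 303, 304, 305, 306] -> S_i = 302 + 1*i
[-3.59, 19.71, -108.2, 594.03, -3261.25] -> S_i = -3.59*(-5.49)^i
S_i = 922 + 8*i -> [922, 930, 938, 946, 954]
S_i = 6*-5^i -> [6, -30, 150, -750, 3750]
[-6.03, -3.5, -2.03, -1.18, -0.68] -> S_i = -6.03*0.58^i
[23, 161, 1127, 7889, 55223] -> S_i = 23*7^i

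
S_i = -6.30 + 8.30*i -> [-6.3, 2.0, 10.3, 18.6, 26.9]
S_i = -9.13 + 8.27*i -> [-9.13, -0.86, 7.41, 15.68, 23.95]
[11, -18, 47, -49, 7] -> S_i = Random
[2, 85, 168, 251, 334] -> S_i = 2 + 83*i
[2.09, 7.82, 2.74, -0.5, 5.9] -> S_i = Random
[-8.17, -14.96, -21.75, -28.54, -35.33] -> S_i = -8.17 + -6.79*i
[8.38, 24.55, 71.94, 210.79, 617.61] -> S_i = 8.38*2.93^i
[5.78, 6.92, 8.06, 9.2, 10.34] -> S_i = 5.78 + 1.14*i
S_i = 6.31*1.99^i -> [6.31, 12.56, 24.99, 49.73, 98.96]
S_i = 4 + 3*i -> [4, 7, 10, 13, 16]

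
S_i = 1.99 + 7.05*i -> [1.99, 9.04, 16.09, 23.14, 30.19]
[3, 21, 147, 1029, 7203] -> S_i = 3*7^i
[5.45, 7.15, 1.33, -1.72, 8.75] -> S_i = Random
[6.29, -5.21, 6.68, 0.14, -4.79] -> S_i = Random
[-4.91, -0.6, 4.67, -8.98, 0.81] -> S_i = Random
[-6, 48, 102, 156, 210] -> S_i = -6 + 54*i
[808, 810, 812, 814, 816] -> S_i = 808 + 2*i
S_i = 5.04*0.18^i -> [5.04, 0.91, 0.16, 0.03, 0.01]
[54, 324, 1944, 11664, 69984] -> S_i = 54*6^i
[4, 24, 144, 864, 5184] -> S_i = 4*6^i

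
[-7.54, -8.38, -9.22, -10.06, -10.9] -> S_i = -7.54 + -0.84*i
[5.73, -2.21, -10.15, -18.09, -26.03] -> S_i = 5.73 + -7.94*i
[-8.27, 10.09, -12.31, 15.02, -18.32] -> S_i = -8.27*(-1.22)^i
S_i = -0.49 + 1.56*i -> [-0.49, 1.07, 2.63, 4.19, 5.75]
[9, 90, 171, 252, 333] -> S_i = 9 + 81*i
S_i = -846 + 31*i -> [-846, -815, -784, -753, -722]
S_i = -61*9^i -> [-61, -549, -4941, -44469, -400221]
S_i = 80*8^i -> [80, 640, 5120, 40960, 327680]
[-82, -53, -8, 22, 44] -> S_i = Random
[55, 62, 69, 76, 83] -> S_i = 55 + 7*i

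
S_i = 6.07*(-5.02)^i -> [6.07, -30.47, 152.97, -767.89, 3854.82]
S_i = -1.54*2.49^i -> [-1.54, -3.83, -9.55, -23.77, -59.2]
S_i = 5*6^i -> [5, 30, 180, 1080, 6480]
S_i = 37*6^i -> [37, 222, 1332, 7992, 47952]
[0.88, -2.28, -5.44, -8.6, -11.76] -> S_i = 0.88 + -3.16*i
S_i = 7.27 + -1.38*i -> [7.27, 5.89, 4.51, 3.13, 1.75]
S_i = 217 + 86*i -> [217, 303, 389, 475, 561]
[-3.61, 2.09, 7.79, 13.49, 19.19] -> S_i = -3.61 + 5.70*i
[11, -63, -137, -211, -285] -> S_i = 11 + -74*i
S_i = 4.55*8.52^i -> [4.55, 38.77, 330.29, 2814.04, 23975.62]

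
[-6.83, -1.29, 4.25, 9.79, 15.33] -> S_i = -6.83 + 5.54*i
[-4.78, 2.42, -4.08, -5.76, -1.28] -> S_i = Random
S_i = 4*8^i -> [4, 32, 256, 2048, 16384]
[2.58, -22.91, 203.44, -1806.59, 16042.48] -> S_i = 2.58*(-8.88)^i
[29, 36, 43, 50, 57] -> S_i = 29 + 7*i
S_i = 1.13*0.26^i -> [1.13, 0.29, 0.08, 0.02, 0.01]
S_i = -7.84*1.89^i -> [-7.84, -14.82, -28.01, -52.93, -100.04]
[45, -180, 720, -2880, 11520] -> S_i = 45*-4^i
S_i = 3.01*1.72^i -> [3.01, 5.18, 8.9, 15.32, 26.34]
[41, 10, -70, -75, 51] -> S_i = Random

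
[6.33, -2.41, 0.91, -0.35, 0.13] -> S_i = 6.33*(-0.38)^i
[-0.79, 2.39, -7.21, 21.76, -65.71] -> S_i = -0.79*(-3.02)^i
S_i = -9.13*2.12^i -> [-9.13, -19.36, -41.03, -86.99, -184.42]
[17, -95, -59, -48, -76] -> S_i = Random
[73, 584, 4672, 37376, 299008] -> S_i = 73*8^i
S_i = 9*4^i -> [9, 36, 144, 576, 2304]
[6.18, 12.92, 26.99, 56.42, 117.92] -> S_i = 6.18*2.09^i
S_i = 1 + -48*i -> [1, -47, -95, -143, -191]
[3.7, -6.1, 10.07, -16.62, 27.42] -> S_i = 3.70*(-1.65)^i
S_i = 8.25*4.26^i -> [8.25, 35.14, 149.72, 637.8, 2717.02]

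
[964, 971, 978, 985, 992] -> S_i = 964 + 7*i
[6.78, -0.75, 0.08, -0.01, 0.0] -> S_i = 6.78*(-0.11)^i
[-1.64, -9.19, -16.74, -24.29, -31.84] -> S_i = -1.64 + -7.55*i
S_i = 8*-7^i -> [8, -56, 392, -2744, 19208]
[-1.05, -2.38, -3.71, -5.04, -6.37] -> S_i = -1.05 + -1.33*i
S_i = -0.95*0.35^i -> [-0.95, -0.33, -0.12, -0.04, -0.01]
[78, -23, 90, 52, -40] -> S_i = Random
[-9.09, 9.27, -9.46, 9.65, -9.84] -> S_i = -9.09*(-1.02)^i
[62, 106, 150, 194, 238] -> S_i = 62 + 44*i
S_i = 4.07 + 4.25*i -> [4.07, 8.32, 12.57, 16.82, 21.07]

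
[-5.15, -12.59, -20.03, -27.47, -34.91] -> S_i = -5.15 + -7.44*i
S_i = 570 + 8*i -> [570, 578, 586, 594, 602]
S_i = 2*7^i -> [2, 14, 98, 686, 4802]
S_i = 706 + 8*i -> [706, 714, 722, 730, 738]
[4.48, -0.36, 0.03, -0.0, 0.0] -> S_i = 4.48*(-0.08)^i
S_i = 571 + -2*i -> [571, 569, 567, 565, 563]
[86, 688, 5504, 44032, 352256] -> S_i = 86*8^i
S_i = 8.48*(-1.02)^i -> [8.48, -8.65, 8.82, -9.0, 9.18]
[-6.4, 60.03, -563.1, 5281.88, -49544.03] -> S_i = -6.40*(-9.38)^i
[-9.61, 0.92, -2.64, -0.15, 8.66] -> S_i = Random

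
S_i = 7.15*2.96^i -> [7.15, 21.16, 62.65, 185.43, 548.87]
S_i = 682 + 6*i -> [682, 688, 694, 700, 706]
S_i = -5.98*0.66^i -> [-5.98, -3.95, -2.6, -1.72, -1.13]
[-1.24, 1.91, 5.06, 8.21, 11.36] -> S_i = -1.24 + 3.15*i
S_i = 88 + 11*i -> [88, 99, 110, 121, 132]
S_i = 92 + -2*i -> [92, 90, 88, 86, 84]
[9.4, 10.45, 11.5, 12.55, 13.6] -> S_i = 9.40 + 1.05*i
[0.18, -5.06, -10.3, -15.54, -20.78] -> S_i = 0.18 + -5.24*i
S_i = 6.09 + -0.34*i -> [6.09, 5.75, 5.41, 5.07, 4.73]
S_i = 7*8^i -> [7, 56, 448, 3584, 28672]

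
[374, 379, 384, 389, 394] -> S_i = 374 + 5*i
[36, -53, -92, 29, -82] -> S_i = Random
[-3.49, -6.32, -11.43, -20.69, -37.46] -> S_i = -3.49*1.81^i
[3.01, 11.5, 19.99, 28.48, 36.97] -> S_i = 3.01 + 8.49*i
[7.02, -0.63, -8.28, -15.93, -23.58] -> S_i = 7.02 + -7.65*i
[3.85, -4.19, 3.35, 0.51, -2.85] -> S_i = Random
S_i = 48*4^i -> [48, 192, 768, 3072, 12288]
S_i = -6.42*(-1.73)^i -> [-6.42, 11.11, -19.21, 33.24, -57.51]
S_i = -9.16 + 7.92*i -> [-9.16, -1.24, 6.68, 14.6, 22.52]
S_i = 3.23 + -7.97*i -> [3.23, -4.74, -12.71, -20.68, -28.65]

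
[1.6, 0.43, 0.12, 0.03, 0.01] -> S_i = 1.60*0.27^i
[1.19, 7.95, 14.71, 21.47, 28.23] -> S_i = 1.19 + 6.76*i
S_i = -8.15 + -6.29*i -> [-8.15, -14.44, -20.73, -27.02, -33.31]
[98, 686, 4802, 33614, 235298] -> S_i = 98*7^i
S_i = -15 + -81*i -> [-15, -96, -177, -258, -339]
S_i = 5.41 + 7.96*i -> [5.41, 13.37, 21.33, 29.29, 37.25]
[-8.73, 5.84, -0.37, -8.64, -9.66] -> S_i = Random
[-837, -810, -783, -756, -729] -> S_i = -837 + 27*i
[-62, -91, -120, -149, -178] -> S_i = -62 + -29*i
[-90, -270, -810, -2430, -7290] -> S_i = -90*3^i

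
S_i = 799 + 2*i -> [799, 801, 803, 805, 807]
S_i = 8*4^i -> [8, 32, 128, 512, 2048]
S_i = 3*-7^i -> [3, -21, 147, -1029, 7203]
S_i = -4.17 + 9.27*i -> [-4.17, 5.1, 14.37, 23.64, 32.91]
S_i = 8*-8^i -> [8, -64, 512, -4096, 32768]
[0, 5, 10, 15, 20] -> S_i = 0 + 5*i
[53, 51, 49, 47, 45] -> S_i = 53 + -2*i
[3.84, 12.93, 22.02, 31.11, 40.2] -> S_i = 3.84 + 9.09*i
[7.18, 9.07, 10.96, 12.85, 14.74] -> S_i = 7.18 + 1.89*i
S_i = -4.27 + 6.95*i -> [-4.27, 2.68, 9.63, 16.58, 23.53]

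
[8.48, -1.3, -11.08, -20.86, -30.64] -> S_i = 8.48 + -9.78*i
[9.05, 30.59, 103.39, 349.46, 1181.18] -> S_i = 9.05*3.38^i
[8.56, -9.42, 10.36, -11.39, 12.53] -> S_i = 8.56*(-1.10)^i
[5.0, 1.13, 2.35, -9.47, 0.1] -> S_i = Random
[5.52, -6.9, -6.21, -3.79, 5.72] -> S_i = Random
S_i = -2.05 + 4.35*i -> [-2.05, 2.3, 6.65, 11.0, 15.35]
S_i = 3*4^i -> [3, 12, 48, 192, 768]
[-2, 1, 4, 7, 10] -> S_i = -2 + 3*i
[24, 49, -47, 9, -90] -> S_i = Random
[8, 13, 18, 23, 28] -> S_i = 8 + 5*i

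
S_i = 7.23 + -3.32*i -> [7.23, 3.91, 0.59, -2.73, -6.05]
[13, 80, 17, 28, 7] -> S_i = Random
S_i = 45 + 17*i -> [45, 62, 79, 96, 113]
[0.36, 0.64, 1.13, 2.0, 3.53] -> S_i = 0.36*1.77^i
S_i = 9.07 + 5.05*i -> [9.07, 14.12, 19.17, 24.22, 29.27]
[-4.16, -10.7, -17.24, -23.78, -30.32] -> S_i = -4.16 + -6.54*i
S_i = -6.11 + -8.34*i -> [-6.11, -14.45, -22.79, -31.13, -39.47]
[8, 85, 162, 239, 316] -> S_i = 8 + 77*i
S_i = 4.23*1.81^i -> [4.23, 7.66, 13.86, 25.08, 45.4]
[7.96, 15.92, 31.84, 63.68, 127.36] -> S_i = 7.96*2.00^i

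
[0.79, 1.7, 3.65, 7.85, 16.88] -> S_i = 0.79*2.15^i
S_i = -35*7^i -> [-35, -245, -1715, -12005, -84035]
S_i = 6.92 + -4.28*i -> [6.92, 2.64, -1.64, -5.92, -10.2]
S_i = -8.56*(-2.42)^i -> [-8.56, 20.72, -50.13, 121.32, -293.59]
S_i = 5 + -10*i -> [5, -5, -15, -25, -35]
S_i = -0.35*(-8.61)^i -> [-0.35, 3.01, -25.95, 223.4, -1923.45]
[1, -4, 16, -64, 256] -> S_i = 1*-4^i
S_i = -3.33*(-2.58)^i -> [-3.33, 8.59, -22.17, 57.19, -147.54]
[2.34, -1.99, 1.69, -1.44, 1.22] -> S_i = 2.34*(-0.85)^i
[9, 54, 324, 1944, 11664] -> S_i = 9*6^i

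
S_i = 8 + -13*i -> [8, -5, -18, -31, -44]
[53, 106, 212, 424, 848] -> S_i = 53*2^i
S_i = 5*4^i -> [5, 20, 80, 320, 1280]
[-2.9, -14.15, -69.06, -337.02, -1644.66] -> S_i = -2.90*4.88^i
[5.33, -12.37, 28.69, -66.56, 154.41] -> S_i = 5.33*(-2.32)^i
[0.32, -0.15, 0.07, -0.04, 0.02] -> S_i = 0.32*(-0.48)^i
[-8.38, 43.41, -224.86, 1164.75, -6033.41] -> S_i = -8.38*(-5.18)^i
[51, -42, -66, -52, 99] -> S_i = Random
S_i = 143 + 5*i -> [143, 148, 153, 158, 163]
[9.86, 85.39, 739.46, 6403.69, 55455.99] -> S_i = 9.86*8.66^i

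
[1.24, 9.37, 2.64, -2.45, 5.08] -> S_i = Random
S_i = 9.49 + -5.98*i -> [9.49, 3.51, -2.47, -8.45, -14.43]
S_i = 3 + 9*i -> [3, 12, 21, 30, 39]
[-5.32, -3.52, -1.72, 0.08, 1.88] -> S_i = -5.32 + 1.80*i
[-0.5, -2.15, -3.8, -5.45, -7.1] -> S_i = -0.50 + -1.65*i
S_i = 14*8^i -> [14, 112, 896, 7168, 57344]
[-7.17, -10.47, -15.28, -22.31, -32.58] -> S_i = -7.17*1.46^i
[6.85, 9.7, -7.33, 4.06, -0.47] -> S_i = Random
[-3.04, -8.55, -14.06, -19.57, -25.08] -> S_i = -3.04 + -5.51*i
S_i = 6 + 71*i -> [6, 77, 148, 219, 290]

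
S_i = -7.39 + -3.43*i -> [-7.39, -10.82, -14.25, -17.68, -21.11]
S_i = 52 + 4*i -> [52, 56, 60, 64, 68]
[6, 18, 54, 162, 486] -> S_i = 6*3^i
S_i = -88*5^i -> [-88, -440, -2200, -11000, -55000]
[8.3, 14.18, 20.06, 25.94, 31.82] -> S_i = 8.30 + 5.88*i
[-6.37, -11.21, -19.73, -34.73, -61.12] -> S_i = -6.37*1.76^i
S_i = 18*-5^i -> [18, -90, 450, -2250, 11250]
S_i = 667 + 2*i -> [667, 669, 671, 673, 675]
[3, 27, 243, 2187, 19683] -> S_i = 3*9^i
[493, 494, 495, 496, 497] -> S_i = 493 + 1*i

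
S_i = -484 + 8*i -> [-484, -476, -468, -460, -452]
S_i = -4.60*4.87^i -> [-4.6, -22.4, -109.1, -531.31, -2587.46]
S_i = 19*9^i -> [19, 171, 1539, 13851, 124659]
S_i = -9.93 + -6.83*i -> [-9.93, -16.76, -23.59, -30.42, -37.25]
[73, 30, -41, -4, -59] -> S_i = Random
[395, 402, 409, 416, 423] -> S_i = 395 + 7*i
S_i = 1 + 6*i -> [1, 7, 13, 19, 25]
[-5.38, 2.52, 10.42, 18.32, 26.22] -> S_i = -5.38 + 7.90*i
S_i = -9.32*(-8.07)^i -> [-9.32, 75.21, -606.96, 4898.2, -39528.47]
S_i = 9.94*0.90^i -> [9.94, 8.95, 8.05, 7.25, 6.52]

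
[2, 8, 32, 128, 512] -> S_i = 2*4^i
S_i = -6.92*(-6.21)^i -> [-6.92, 42.97, -266.86, 1657.22, -10291.35]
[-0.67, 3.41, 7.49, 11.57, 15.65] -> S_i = -0.67 + 4.08*i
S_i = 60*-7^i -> [60, -420, 2940, -20580, 144060]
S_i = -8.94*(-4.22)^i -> [-8.94, 37.73, -159.21, 671.85, -2835.22]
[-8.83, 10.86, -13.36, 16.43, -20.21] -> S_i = -8.83*(-1.23)^i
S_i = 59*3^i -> [59, 177, 531, 1593, 4779]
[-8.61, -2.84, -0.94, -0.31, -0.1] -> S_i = -8.61*0.33^i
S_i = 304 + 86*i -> [304, 390, 476, 562, 648]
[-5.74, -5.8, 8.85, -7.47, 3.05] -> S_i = Random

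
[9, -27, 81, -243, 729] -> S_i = 9*-3^i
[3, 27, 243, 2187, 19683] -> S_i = 3*9^i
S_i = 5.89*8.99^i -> [5.89, 52.95, 476.03, 4279.51, 38472.82]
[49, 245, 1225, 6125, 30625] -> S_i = 49*5^i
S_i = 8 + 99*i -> [8, 107, 206, 305, 404]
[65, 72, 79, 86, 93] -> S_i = 65 + 7*i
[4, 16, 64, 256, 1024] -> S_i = 4*4^i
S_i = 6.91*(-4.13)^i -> [6.91, -28.54, 117.86, -486.77, 2010.38]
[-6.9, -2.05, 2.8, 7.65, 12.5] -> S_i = -6.90 + 4.85*i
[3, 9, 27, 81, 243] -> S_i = 3*3^i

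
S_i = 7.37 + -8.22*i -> [7.37, -0.85, -9.07, -17.29, -25.51]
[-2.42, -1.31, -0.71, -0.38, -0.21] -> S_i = -2.42*0.54^i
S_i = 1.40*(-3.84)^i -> [1.4, -5.38, 20.64, -79.27, 304.41]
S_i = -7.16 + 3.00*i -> [-7.16, -4.16, -1.16, 1.84, 4.84]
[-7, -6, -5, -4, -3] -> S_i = -7 + 1*i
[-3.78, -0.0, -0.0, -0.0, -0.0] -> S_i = -3.78*0.00^i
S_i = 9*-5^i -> [9, -45, 225, -1125, 5625]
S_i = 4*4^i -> [4, 16, 64, 256, 1024]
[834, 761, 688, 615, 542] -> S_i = 834 + -73*i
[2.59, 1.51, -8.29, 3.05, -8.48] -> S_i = Random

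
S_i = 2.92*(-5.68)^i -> [2.92, -16.59, 94.21, -535.09, 3039.32]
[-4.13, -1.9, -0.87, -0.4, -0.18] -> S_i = -4.13*0.46^i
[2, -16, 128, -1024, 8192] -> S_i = 2*-8^i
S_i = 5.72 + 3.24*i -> [5.72, 8.96, 12.2, 15.44, 18.68]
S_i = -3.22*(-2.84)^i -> [-3.22, 9.14, -25.97, 73.76, -209.47]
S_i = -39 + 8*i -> [-39, -31, -23, -15, -7]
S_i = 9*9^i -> [9, 81, 729, 6561, 59049]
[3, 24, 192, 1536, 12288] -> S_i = 3*8^i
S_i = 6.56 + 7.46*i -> [6.56, 14.02, 21.48, 28.94, 36.4]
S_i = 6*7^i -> [6, 42, 294, 2058, 14406]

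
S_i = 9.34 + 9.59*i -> [9.34, 18.93, 28.52, 38.11, 47.7]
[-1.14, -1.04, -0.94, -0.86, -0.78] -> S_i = -1.14*0.91^i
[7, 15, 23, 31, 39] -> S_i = 7 + 8*i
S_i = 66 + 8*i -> [66, 74, 82, 90, 98]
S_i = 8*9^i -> [8, 72, 648, 5832, 52488]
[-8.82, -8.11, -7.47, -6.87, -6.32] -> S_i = -8.82*0.92^i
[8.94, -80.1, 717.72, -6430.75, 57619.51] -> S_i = 8.94*(-8.96)^i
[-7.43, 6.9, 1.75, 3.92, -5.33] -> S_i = Random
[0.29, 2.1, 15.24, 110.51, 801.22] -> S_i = 0.29*7.25^i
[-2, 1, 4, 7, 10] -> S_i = -2 + 3*i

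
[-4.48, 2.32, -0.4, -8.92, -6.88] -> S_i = Random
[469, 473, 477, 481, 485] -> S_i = 469 + 4*i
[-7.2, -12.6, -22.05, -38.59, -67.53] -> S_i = -7.20*1.75^i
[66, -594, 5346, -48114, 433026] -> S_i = 66*-9^i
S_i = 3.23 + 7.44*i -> [3.23, 10.67, 18.11, 25.55, 32.99]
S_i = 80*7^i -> [80, 560, 3920, 27440, 192080]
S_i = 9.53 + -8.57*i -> [9.53, 0.96, -7.61, -16.18, -24.75]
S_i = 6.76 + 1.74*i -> [6.76, 8.5, 10.24, 11.98, 13.72]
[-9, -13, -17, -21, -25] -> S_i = -9 + -4*i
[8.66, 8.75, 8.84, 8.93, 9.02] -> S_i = 8.66 + 0.09*i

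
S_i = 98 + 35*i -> [98, 133, 168, 203, 238]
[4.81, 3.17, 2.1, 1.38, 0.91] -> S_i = 4.81*0.66^i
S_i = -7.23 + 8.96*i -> [-7.23, 1.73, 10.69, 19.65, 28.61]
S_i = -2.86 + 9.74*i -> [-2.86, 6.88, 16.62, 26.36, 36.1]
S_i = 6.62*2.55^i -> [6.62, 16.88, 43.05, 109.77, 279.91]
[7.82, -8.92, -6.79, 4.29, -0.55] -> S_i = Random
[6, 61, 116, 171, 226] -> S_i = 6 + 55*i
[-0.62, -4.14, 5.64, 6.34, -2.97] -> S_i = Random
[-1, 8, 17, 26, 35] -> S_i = -1 + 9*i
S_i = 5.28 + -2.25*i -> [5.28, 3.03, 0.78, -1.47, -3.72]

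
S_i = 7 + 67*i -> [7, 74, 141, 208, 275]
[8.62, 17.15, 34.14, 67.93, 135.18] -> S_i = 8.62*1.99^i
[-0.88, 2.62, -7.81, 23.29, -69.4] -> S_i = -0.88*(-2.98)^i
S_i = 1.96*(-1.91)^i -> [1.96, -3.74, 7.15, -13.66, 26.08]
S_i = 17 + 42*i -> [17, 59, 101, 143, 185]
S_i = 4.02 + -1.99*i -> [4.02, 2.03, 0.04, -1.95, -3.94]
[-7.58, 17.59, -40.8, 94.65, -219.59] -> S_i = -7.58*(-2.32)^i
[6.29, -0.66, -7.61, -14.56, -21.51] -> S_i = 6.29 + -6.95*i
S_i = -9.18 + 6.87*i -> [-9.18, -2.31, 4.56, 11.43, 18.3]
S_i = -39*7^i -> [-39, -273, -1911, -13377, -93639]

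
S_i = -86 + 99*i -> [-86, 13, 112, 211, 310]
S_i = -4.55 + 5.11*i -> [-4.55, 0.56, 5.67, 10.78, 15.89]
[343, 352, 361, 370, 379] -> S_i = 343 + 9*i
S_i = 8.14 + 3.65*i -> [8.14, 11.79, 15.44, 19.09, 22.74]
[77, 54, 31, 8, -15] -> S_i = 77 + -23*i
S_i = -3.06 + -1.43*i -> [-3.06, -4.49, -5.92, -7.35, -8.78]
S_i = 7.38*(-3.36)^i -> [7.38, -24.8, 83.32, -279.95, 940.62]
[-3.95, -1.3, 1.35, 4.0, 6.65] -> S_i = -3.95 + 2.65*i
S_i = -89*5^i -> [-89, -445, -2225, -11125, -55625]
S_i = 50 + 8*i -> [50, 58, 66, 74, 82]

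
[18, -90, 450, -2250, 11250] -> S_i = 18*-5^i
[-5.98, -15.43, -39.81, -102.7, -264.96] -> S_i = -5.98*2.58^i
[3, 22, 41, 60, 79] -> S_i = 3 + 19*i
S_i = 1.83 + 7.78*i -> [1.83, 9.61, 17.39, 25.17, 32.95]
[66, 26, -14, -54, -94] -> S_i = 66 + -40*i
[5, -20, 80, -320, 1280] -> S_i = 5*-4^i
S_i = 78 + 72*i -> [78, 150, 222, 294, 366]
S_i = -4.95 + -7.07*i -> [-4.95, -12.02, -19.09, -26.16, -33.23]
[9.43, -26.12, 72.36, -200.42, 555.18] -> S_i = 9.43*(-2.77)^i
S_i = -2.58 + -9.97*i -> [-2.58, -12.55, -22.52, -32.49, -42.46]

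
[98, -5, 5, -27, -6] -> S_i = Random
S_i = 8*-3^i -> [8, -24, 72, -216, 648]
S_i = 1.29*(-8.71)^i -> [1.29, -11.24, 97.86, -852.4, 7424.42]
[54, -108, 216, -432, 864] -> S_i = 54*-2^i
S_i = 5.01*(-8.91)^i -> [5.01, -44.64, 397.73, -3543.81, 31575.38]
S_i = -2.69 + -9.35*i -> [-2.69, -12.04, -21.39, -30.74, -40.09]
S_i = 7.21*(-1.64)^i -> [7.21, -11.82, 19.39, -31.8, 52.16]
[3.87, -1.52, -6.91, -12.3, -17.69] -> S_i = 3.87 + -5.39*i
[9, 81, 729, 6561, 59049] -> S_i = 9*9^i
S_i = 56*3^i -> [56, 168, 504, 1512, 4536]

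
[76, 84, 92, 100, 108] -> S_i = 76 + 8*i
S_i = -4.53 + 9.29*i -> [-4.53, 4.76, 14.05, 23.34, 32.63]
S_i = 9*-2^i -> [9, -18, 36, -72, 144]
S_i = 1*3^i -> [1, 3, 9, 27, 81]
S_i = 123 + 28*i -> [123, 151, 179, 207, 235]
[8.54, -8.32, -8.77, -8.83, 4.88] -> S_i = Random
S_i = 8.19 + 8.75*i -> [8.19, 16.94, 25.69, 34.44, 43.19]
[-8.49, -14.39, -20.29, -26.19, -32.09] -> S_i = -8.49 + -5.90*i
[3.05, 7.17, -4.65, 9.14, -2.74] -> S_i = Random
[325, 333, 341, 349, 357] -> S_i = 325 + 8*i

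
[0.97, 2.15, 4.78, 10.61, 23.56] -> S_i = 0.97*2.22^i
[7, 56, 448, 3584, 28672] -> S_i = 7*8^i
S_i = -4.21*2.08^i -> [-4.21, -8.76, -18.21, -37.89, -78.8]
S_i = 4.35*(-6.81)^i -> [4.35, -29.62, 201.74, -1373.82, 9355.73]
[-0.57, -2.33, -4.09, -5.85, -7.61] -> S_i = -0.57 + -1.76*i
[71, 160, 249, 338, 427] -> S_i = 71 + 89*i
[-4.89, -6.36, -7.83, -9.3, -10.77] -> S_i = -4.89 + -1.47*i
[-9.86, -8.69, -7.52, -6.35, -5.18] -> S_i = -9.86 + 1.17*i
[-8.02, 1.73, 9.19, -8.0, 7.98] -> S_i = Random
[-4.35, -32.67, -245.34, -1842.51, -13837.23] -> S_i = -4.35*7.51^i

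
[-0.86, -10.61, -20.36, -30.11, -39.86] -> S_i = -0.86 + -9.75*i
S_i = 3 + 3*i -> [3, 6, 9, 12, 15]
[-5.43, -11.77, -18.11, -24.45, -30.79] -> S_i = -5.43 + -6.34*i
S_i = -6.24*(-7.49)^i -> [-6.24, 46.74, -350.06, 2621.98, -19638.66]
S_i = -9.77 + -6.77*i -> [-9.77, -16.54, -23.31, -30.08, -36.85]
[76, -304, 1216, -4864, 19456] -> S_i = 76*-4^i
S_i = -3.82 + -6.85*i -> [-3.82, -10.67, -17.52, -24.37, -31.22]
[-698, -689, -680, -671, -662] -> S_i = -698 + 9*i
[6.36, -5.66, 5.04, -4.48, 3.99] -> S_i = 6.36*(-0.89)^i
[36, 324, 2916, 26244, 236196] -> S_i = 36*9^i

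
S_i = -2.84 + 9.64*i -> [-2.84, 6.8, 16.44, 26.08, 35.72]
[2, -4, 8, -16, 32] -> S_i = 2*-2^i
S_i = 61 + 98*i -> [61, 159, 257, 355, 453]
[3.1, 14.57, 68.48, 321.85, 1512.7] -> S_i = 3.10*4.70^i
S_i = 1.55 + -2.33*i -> [1.55, -0.78, -3.11, -5.44, -7.77]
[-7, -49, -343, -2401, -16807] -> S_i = -7*7^i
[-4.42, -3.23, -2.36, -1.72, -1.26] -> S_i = -4.42*0.73^i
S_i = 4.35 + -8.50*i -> [4.35, -4.15, -12.65, -21.15, -29.65]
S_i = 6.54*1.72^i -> [6.54, 11.25, 19.35, 33.28, 57.24]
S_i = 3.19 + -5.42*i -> [3.19, -2.23, -7.65, -13.07, -18.49]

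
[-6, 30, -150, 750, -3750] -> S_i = -6*-5^i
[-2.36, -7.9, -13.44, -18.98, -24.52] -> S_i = -2.36 + -5.54*i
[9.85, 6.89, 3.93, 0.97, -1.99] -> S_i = 9.85 + -2.96*i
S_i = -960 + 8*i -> [-960, -952, -944, -936, -928]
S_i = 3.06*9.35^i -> [3.06, 28.61, 267.51, 2501.25, 23386.64]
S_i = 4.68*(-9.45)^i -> [4.68, -44.23, 417.94, -3949.49, 37322.7]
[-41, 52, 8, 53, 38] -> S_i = Random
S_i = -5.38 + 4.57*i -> [-5.38, -0.81, 3.76, 8.33, 12.9]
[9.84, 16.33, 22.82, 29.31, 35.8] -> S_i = 9.84 + 6.49*i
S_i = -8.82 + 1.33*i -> [-8.82, -7.49, -6.16, -4.83, -3.5]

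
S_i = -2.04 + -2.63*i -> [-2.04, -4.67, -7.3, -9.93, -12.56]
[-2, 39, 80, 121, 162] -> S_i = -2 + 41*i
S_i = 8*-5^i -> [8, -40, 200, -1000, 5000]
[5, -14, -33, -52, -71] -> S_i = 5 + -19*i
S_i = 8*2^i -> [8, 16, 32, 64, 128]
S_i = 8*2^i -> [8, 16, 32, 64, 128]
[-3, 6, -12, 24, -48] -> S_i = -3*-2^i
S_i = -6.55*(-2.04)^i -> [-6.55, 13.36, -27.26, 55.61, -113.44]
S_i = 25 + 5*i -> [25, 30, 35, 40, 45]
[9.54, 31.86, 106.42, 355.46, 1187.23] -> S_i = 9.54*3.34^i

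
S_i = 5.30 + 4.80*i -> [5.3, 10.1, 14.9, 19.7, 24.5]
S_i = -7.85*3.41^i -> [-7.85, -26.77, -91.28, -311.27, -1061.42]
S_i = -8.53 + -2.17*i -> [-8.53, -10.7, -12.87, -15.04, -17.21]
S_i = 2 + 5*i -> [2, 7, 12, 17, 22]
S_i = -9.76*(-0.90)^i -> [-9.76, 8.78, -7.91, 7.12, -6.4]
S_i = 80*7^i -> [80, 560, 3920, 27440, 192080]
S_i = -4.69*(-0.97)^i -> [-4.69, 4.55, -4.41, 4.28, -4.15]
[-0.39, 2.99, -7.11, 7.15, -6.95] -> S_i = Random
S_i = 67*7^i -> [67, 469, 3283, 22981, 160867]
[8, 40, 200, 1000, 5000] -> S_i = 8*5^i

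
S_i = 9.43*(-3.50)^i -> [9.43, -33.0, 115.52, -404.31, 1415.09]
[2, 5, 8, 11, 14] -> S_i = 2 + 3*i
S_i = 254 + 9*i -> [254, 263, 272, 281, 290]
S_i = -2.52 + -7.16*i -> [-2.52, -9.68, -16.84, -24.0, -31.16]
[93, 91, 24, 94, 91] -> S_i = Random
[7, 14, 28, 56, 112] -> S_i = 7*2^i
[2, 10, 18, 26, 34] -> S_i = 2 + 8*i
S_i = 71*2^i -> [71, 142, 284, 568, 1136]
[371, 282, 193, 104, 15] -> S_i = 371 + -89*i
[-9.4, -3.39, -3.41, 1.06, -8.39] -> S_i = Random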